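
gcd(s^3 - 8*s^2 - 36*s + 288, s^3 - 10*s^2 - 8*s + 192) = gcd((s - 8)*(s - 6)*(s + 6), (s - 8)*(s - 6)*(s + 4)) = s^2 - 14*s + 48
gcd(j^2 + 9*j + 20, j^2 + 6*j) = 1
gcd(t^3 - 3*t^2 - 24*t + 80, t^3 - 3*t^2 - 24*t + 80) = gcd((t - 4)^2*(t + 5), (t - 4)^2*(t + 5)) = t^3 - 3*t^2 - 24*t + 80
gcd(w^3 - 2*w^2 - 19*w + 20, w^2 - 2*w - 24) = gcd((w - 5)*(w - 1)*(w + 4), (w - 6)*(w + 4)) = w + 4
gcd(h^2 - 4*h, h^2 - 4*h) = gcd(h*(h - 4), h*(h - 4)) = h^2 - 4*h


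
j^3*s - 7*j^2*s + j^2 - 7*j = j*(j - 7)*(j*s + 1)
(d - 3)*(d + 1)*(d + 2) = d^3 - 7*d - 6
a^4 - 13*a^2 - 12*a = a*(a - 4)*(a + 1)*(a + 3)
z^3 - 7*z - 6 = (z - 3)*(z + 1)*(z + 2)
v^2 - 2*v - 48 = (v - 8)*(v + 6)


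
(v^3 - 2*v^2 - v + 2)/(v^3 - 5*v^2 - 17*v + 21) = (v^2 - v - 2)/(v^2 - 4*v - 21)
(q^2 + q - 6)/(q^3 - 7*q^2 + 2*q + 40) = (q^2 + q - 6)/(q^3 - 7*q^2 + 2*q + 40)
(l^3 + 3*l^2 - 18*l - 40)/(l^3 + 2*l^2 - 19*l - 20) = (l + 2)/(l + 1)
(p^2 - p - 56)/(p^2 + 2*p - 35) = (p - 8)/(p - 5)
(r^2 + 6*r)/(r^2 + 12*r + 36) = r/(r + 6)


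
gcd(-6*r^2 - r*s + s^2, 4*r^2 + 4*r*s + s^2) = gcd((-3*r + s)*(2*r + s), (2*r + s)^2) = 2*r + s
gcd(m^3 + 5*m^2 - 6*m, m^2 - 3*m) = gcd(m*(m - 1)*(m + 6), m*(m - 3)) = m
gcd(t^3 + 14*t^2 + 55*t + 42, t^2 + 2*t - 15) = 1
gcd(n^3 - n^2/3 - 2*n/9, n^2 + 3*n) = n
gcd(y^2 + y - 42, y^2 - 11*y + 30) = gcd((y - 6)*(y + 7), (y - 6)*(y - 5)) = y - 6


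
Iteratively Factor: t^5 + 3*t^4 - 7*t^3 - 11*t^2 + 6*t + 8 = (t + 1)*(t^4 + 2*t^3 - 9*t^2 - 2*t + 8) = (t + 1)*(t + 4)*(t^3 - 2*t^2 - t + 2) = (t - 2)*(t + 1)*(t + 4)*(t^2 - 1) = (t - 2)*(t - 1)*(t + 1)*(t + 4)*(t + 1)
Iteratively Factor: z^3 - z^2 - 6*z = (z + 2)*(z^2 - 3*z) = z*(z + 2)*(z - 3)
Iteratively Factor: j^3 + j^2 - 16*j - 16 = (j + 1)*(j^2 - 16) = (j - 4)*(j + 1)*(j + 4)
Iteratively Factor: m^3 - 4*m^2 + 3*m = (m)*(m^2 - 4*m + 3) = m*(m - 3)*(m - 1)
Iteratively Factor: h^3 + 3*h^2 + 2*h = (h + 1)*(h^2 + 2*h) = h*(h + 1)*(h + 2)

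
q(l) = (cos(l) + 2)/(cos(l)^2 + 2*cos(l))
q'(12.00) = -0.75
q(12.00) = 1.19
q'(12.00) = -0.75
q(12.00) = 1.19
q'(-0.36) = -0.40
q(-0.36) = 1.07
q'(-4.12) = 2.66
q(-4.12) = -1.79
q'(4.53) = -29.89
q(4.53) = -5.51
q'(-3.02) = -0.12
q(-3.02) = -1.01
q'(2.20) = 2.33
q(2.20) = -1.70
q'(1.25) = 9.54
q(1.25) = 3.17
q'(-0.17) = -0.17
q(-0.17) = 1.01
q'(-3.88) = 1.23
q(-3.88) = -1.35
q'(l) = (2*sin(l)*cos(l) + 2*sin(l))*(cos(l) + 2)/(cos(l)^2 + 2*cos(l))^2 - sin(l)/(cos(l)^2 + 2*cos(l)) = sin(l)/cos(l)^2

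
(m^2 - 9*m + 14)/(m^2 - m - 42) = (m - 2)/(m + 6)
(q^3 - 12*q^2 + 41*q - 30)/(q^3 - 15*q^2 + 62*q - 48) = (q - 5)/(q - 8)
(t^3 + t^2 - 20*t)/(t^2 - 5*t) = (t^2 + t - 20)/(t - 5)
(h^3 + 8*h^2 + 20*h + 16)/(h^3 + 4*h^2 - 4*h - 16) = (h + 2)/(h - 2)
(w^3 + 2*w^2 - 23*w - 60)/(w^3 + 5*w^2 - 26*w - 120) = (w + 3)/(w + 6)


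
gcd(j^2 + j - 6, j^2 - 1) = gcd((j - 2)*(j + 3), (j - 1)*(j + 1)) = 1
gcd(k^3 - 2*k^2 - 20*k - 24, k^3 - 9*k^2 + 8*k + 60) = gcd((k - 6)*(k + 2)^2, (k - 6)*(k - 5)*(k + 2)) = k^2 - 4*k - 12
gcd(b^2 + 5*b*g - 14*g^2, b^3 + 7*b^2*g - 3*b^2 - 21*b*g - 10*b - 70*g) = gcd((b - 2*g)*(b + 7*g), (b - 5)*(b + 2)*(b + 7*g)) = b + 7*g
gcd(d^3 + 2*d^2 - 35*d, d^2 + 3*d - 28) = d + 7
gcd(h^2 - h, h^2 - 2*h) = h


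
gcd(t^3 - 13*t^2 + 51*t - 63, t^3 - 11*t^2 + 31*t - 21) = t^2 - 10*t + 21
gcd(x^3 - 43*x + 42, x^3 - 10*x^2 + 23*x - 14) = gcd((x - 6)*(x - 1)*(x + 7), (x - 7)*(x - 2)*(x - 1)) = x - 1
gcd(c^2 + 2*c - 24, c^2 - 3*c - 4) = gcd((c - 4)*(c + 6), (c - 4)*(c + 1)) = c - 4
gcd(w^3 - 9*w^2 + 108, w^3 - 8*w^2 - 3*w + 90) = w^2 - 3*w - 18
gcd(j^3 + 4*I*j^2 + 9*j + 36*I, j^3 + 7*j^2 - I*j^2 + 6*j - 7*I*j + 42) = j - 3*I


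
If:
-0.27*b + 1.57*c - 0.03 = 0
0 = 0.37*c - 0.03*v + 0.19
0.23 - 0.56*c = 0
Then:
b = 2.28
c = 0.41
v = 11.40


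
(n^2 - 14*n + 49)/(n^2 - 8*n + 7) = (n - 7)/(n - 1)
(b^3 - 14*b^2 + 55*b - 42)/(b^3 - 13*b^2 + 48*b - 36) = (b - 7)/(b - 6)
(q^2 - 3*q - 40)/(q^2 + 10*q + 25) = (q - 8)/(q + 5)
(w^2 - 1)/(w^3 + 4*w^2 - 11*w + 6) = (w + 1)/(w^2 + 5*w - 6)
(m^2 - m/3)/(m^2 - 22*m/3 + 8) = m*(3*m - 1)/(3*m^2 - 22*m + 24)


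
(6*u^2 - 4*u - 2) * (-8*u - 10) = -48*u^3 - 28*u^2 + 56*u + 20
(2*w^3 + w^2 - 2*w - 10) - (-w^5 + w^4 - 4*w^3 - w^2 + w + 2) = w^5 - w^4 + 6*w^3 + 2*w^2 - 3*w - 12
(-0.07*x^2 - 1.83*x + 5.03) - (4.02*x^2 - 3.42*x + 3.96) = -4.09*x^2 + 1.59*x + 1.07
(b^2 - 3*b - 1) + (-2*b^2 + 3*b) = -b^2 - 1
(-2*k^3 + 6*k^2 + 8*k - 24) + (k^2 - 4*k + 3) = -2*k^3 + 7*k^2 + 4*k - 21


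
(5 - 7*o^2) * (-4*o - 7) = 28*o^3 + 49*o^2 - 20*o - 35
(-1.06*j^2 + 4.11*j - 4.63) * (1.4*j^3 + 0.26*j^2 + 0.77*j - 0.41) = -1.484*j^5 + 5.4784*j^4 - 6.2296*j^3 + 2.3955*j^2 - 5.2502*j + 1.8983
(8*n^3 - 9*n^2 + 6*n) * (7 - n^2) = -8*n^5 + 9*n^4 + 50*n^3 - 63*n^2 + 42*n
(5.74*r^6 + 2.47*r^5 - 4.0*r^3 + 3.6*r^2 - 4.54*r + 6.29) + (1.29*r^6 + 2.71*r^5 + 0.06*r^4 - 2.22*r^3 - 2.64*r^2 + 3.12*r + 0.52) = 7.03*r^6 + 5.18*r^5 + 0.06*r^4 - 6.22*r^3 + 0.96*r^2 - 1.42*r + 6.81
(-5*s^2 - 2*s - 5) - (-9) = -5*s^2 - 2*s + 4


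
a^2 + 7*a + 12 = (a + 3)*(a + 4)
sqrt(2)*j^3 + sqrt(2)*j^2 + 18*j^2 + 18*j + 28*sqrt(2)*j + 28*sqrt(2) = (j + 2*sqrt(2))*(j + 7*sqrt(2))*(sqrt(2)*j + sqrt(2))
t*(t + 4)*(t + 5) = t^3 + 9*t^2 + 20*t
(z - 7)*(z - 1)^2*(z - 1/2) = z^4 - 19*z^3/2 + 39*z^2/2 - 29*z/2 + 7/2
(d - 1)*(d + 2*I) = d^2 - d + 2*I*d - 2*I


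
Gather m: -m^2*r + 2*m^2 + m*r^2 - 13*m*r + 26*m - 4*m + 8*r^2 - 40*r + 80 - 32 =m^2*(2 - r) + m*(r^2 - 13*r + 22) + 8*r^2 - 40*r + 48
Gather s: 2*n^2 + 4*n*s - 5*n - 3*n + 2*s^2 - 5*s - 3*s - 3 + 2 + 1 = 2*n^2 - 8*n + 2*s^2 + s*(4*n - 8)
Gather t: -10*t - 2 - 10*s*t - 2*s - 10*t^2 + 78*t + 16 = -2*s - 10*t^2 + t*(68 - 10*s) + 14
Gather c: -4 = -4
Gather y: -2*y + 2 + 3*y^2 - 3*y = 3*y^2 - 5*y + 2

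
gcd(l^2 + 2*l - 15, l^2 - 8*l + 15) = l - 3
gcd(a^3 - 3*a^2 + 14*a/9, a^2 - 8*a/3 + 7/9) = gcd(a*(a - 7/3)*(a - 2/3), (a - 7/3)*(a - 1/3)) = a - 7/3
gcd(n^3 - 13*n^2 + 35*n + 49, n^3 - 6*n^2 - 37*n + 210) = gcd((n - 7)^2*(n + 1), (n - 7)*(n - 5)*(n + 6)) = n - 7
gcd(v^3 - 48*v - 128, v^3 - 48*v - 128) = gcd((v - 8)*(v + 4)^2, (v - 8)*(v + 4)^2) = v^3 - 48*v - 128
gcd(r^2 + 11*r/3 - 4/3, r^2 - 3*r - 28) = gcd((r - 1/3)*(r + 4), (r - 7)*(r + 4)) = r + 4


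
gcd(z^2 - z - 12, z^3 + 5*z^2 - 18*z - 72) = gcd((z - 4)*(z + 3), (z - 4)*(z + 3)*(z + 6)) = z^2 - z - 12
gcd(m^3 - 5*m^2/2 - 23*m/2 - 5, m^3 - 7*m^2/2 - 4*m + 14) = m + 2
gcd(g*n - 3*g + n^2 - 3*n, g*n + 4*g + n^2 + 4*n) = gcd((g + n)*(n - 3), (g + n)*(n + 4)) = g + n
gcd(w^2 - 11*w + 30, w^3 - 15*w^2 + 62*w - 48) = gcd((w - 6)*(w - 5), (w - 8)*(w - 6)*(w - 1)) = w - 6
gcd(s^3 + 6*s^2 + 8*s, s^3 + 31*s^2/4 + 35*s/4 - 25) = s + 4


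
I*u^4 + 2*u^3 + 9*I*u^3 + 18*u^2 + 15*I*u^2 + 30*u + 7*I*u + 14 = (u + 1)*(u + 7)*(u - 2*I)*(I*u + I)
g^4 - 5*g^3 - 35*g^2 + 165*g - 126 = (g - 7)*(g - 3)*(g - 1)*(g + 6)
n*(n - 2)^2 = n^3 - 4*n^2 + 4*n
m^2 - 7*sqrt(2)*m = m*(m - 7*sqrt(2))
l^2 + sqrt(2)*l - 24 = (l - 3*sqrt(2))*(l + 4*sqrt(2))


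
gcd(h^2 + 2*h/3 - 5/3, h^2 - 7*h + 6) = h - 1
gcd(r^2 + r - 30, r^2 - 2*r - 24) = 1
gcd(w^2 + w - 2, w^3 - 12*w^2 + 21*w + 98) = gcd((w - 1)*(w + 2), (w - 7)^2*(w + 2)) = w + 2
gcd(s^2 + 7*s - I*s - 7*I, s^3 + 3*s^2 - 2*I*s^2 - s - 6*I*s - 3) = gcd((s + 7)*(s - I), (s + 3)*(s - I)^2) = s - I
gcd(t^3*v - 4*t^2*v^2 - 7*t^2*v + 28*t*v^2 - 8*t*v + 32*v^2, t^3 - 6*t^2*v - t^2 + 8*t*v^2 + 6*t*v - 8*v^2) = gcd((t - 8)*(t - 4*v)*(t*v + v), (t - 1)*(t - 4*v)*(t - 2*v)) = t - 4*v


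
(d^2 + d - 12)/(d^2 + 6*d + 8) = (d - 3)/(d + 2)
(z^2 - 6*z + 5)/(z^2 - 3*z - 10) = (z - 1)/(z + 2)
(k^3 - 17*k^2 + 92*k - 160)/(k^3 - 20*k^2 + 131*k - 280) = (k - 4)/(k - 7)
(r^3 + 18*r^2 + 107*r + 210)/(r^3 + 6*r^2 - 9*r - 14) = (r^2 + 11*r + 30)/(r^2 - r - 2)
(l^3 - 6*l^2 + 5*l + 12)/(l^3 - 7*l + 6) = (l^3 - 6*l^2 + 5*l + 12)/(l^3 - 7*l + 6)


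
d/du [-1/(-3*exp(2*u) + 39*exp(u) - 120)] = (13 - 2*exp(u))*exp(u)/(3*(exp(2*u) - 13*exp(u) + 40)^2)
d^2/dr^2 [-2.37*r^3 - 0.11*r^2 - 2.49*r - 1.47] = -14.22*r - 0.22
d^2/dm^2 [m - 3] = 0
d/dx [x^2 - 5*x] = 2*x - 5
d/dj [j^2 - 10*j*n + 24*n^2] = 2*j - 10*n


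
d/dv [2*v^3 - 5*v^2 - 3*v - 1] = 6*v^2 - 10*v - 3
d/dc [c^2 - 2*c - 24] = 2*c - 2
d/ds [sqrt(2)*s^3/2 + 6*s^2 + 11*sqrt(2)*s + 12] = 3*sqrt(2)*s^2/2 + 12*s + 11*sqrt(2)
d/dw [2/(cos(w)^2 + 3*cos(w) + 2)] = 2*(2*cos(w) + 3)*sin(w)/(cos(w)^2 + 3*cos(w) + 2)^2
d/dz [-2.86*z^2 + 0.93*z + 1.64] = 0.93 - 5.72*z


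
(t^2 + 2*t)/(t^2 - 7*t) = (t + 2)/(t - 7)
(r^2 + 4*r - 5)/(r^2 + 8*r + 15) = (r - 1)/(r + 3)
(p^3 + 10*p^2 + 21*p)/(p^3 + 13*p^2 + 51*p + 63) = p/(p + 3)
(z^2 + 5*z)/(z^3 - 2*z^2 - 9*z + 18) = z*(z + 5)/(z^3 - 2*z^2 - 9*z + 18)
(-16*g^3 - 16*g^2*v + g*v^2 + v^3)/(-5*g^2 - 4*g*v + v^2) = (-16*g^2 + v^2)/(-5*g + v)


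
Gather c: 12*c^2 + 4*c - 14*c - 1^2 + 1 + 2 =12*c^2 - 10*c + 2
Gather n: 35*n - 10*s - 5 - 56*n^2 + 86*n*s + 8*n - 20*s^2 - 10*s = -56*n^2 + n*(86*s + 43) - 20*s^2 - 20*s - 5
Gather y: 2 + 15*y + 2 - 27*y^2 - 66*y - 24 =-27*y^2 - 51*y - 20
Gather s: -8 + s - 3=s - 11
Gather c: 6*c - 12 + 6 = 6*c - 6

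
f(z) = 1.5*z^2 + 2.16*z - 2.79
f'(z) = 3.0*z + 2.16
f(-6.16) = 40.82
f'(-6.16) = -16.32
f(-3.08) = 4.79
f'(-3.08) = -7.08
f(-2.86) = 3.30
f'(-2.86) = -6.42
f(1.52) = 3.96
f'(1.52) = 6.72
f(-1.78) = -1.88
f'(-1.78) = -3.18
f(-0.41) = -3.42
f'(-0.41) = 0.93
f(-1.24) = -3.16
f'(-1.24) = -1.56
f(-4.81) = 21.52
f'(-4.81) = -12.27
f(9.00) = 138.15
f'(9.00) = 29.16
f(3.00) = 17.19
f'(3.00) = 11.16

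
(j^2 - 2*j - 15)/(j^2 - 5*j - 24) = (j - 5)/(j - 8)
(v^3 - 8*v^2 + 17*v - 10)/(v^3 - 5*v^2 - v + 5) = (v - 2)/(v + 1)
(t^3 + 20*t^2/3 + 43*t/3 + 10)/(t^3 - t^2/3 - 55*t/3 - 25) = (t + 2)/(t - 5)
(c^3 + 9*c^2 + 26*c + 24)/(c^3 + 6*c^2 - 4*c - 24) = (c^2 + 7*c + 12)/(c^2 + 4*c - 12)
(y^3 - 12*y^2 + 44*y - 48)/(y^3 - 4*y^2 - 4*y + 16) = (y - 6)/(y + 2)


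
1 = 1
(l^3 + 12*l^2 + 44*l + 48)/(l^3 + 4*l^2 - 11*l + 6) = (l^2 + 6*l + 8)/(l^2 - 2*l + 1)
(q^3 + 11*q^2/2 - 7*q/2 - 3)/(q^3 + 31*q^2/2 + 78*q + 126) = (2*q^2 - q - 1)/(2*q^2 + 19*q + 42)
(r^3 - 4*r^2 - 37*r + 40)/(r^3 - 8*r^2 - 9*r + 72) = (r^2 + 4*r - 5)/(r^2 - 9)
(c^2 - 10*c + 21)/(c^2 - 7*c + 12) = (c - 7)/(c - 4)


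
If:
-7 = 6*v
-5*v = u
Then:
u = 35/6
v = -7/6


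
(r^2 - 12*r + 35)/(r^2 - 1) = (r^2 - 12*r + 35)/(r^2 - 1)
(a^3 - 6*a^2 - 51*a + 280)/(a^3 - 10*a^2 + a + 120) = (a + 7)/(a + 3)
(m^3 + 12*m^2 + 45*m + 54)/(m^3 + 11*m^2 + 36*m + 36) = (m + 3)/(m + 2)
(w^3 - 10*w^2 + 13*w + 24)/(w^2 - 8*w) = w - 2 - 3/w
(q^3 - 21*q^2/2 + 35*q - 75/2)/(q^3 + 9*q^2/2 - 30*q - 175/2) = (2*q^2 - 11*q + 15)/(2*q^2 + 19*q + 35)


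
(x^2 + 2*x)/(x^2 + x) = (x + 2)/(x + 1)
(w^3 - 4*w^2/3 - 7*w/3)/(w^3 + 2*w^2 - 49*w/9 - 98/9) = 3*w*(w + 1)/(3*w^2 + 13*w + 14)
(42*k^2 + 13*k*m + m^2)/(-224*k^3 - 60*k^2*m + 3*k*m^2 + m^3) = (-6*k - m)/(32*k^2 + 4*k*m - m^2)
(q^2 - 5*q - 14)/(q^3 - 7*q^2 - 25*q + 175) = (q + 2)/(q^2 - 25)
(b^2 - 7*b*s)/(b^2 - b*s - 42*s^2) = b/(b + 6*s)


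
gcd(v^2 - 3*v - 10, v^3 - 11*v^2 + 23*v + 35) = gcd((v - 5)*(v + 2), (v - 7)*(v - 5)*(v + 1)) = v - 5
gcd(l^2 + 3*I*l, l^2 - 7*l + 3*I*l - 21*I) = l + 3*I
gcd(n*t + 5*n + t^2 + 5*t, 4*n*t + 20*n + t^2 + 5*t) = t + 5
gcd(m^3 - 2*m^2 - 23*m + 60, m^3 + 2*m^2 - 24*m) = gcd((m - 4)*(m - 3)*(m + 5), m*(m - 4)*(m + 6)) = m - 4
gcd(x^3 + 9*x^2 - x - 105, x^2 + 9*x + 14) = x + 7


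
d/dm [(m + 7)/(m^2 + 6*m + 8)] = (m^2 + 6*m - 2*(m + 3)*(m + 7) + 8)/(m^2 + 6*m + 8)^2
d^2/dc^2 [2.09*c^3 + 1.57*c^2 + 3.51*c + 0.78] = 12.54*c + 3.14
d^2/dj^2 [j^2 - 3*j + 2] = 2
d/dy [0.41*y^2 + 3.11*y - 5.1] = 0.82*y + 3.11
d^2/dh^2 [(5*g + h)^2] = 2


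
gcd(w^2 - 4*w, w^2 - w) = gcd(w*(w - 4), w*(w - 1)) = w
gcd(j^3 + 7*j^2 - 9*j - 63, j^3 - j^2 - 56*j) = j + 7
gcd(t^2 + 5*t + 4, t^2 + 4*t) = t + 4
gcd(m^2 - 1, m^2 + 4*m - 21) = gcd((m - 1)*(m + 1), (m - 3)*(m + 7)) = 1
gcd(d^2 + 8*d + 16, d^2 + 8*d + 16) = d^2 + 8*d + 16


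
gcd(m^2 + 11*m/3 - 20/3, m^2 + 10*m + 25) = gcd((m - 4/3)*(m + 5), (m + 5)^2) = m + 5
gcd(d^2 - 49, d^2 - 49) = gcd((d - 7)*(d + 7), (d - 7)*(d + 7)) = d^2 - 49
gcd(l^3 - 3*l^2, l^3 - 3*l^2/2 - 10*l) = l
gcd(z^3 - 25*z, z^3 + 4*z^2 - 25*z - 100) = z^2 - 25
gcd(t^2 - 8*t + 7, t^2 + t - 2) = t - 1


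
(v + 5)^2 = v^2 + 10*v + 25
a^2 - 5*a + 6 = (a - 3)*(a - 2)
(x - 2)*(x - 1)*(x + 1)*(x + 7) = x^4 + 5*x^3 - 15*x^2 - 5*x + 14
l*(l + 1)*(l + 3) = l^3 + 4*l^2 + 3*l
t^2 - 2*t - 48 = (t - 8)*(t + 6)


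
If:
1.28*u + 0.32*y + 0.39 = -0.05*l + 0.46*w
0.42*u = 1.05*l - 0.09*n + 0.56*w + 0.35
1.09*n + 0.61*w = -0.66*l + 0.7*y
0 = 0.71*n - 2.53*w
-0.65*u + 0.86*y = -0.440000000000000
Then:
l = -0.38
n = -0.15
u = -0.15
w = -0.04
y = -0.62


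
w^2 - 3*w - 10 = (w - 5)*(w + 2)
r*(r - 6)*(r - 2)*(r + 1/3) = r^4 - 23*r^3/3 + 28*r^2/3 + 4*r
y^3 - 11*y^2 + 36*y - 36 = (y - 6)*(y - 3)*(y - 2)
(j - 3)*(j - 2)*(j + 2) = j^3 - 3*j^2 - 4*j + 12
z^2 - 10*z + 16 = (z - 8)*(z - 2)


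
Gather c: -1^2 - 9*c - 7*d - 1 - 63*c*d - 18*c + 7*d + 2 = c*(-63*d - 27)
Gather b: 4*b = 4*b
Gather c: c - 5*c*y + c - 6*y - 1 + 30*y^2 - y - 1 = c*(2 - 5*y) + 30*y^2 - 7*y - 2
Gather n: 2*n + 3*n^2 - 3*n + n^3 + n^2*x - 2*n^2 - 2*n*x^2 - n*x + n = n^3 + n^2*(x + 1) + n*(-2*x^2 - x)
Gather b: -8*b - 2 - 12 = -8*b - 14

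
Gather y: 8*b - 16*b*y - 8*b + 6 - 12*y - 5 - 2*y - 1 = y*(-16*b - 14)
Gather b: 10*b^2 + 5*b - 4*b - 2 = 10*b^2 + b - 2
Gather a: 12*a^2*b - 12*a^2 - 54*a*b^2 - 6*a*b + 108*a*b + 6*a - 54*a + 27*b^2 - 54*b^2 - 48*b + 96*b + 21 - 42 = a^2*(12*b - 12) + a*(-54*b^2 + 102*b - 48) - 27*b^2 + 48*b - 21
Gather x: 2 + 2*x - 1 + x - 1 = 3*x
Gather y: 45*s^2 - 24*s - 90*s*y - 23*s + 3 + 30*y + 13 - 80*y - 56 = 45*s^2 - 47*s + y*(-90*s - 50) - 40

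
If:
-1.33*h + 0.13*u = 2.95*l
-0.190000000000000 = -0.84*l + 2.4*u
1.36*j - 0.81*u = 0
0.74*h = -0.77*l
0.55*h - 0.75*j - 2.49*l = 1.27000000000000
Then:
No Solution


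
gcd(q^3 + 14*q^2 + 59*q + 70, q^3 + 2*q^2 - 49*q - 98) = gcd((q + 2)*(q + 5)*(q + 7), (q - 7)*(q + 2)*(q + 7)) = q^2 + 9*q + 14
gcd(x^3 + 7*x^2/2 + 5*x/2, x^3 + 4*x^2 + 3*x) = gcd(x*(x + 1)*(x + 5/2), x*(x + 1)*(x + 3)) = x^2 + x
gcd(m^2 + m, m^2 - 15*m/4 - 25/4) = 1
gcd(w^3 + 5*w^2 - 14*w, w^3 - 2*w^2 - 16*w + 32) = w - 2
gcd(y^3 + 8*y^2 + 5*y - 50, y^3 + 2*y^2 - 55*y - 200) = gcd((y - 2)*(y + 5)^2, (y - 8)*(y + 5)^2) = y^2 + 10*y + 25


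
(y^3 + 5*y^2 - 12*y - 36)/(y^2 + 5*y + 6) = (y^2 + 3*y - 18)/(y + 3)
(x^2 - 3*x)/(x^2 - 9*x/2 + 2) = 2*x*(x - 3)/(2*x^2 - 9*x + 4)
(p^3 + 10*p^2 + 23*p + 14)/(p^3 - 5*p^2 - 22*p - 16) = (p + 7)/(p - 8)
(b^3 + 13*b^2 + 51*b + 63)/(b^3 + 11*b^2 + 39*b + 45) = (b + 7)/(b + 5)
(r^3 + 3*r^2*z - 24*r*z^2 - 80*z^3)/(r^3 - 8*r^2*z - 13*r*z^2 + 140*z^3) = (-r - 4*z)/(-r + 7*z)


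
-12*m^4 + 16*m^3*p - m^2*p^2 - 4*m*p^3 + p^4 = (-3*m + p)*(-2*m + p)*(-m + p)*(2*m + p)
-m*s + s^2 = s*(-m + s)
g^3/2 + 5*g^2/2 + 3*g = g*(g/2 + 1)*(g + 3)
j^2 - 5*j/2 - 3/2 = (j - 3)*(j + 1/2)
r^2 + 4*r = r*(r + 4)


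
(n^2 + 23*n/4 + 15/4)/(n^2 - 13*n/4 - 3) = (n + 5)/(n - 4)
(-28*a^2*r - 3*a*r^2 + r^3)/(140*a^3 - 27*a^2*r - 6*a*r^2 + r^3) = r*(4*a + r)/(-20*a^2 + a*r + r^2)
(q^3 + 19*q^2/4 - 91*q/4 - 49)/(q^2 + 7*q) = q - 9/4 - 7/q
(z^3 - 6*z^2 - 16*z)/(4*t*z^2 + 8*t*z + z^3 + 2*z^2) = (z - 8)/(4*t + z)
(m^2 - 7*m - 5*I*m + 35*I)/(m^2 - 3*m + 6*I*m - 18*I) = (m^2 + m*(-7 - 5*I) + 35*I)/(m^2 + m*(-3 + 6*I) - 18*I)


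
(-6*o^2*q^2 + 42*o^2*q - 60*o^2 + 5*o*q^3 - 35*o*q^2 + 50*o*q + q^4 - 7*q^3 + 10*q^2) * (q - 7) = -6*o^2*q^3 + 84*o^2*q^2 - 354*o^2*q + 420*o^2 + 5*o*q^4 - 70*o*q^3 + 295*o*q^2 - 350*o*q + q^5 - 14*q^4 + 59*q^3 - 70*q^2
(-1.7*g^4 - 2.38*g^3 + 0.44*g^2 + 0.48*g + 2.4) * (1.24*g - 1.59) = -2.108*g^5 - 0.2482*g^4 + 4.3298*g^3 - 0.1044*g^2 + 2.2128*g - 3.816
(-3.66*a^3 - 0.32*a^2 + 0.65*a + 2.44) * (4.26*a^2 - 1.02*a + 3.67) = -15.5916*a^5 + 2.37*a^4 - 10.3368*a^3 + 8.557*a^2 - 0.1033*a + 8.9548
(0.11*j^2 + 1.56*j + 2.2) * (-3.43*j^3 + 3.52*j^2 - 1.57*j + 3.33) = -0.3773*j^5 - 4.9636*j^4 - 2.2275*j^3 + 5.6611*j^2 + 1.7408*j + 7.326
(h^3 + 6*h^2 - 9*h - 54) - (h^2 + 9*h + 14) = h^3 + 5*h^2 - 18*h - 68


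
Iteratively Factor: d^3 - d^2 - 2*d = (d + 1)*(d^2 - 2*d) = d*(d + 1)*(d - 2)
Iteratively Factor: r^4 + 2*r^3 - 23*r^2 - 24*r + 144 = (r + 4)*(r^3 - 2*r^2 - 15*r + 36) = (r - 3)*(r + 4)*(r^2 + r - 12) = (r - 3)*(r + 4)^2*(r - 3)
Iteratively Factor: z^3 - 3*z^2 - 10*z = (z - 5)*(z^2 + 2*z) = z*(z - 5)*(z + 2)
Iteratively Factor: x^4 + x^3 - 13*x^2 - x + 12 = (x - 1)*(x^3 + 2*x^2 - 11*x - 12) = (x - 3)*(x - 1)*(x^2 + 5*x + 4) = (x - 3)*(x - 1)*(x + 1)*(x + 4)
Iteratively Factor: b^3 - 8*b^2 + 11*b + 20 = (b + 1)*(b^2 - 9*b + 20) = (b - 4)*(b + 1)*(b - 5)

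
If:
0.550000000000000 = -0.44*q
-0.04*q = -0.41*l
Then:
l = -0.12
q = -1.25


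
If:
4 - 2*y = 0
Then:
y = 2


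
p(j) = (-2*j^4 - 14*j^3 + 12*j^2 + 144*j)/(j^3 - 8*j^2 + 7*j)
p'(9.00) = 46.03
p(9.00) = -146.25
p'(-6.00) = -0.40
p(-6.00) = 0.00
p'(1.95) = 31.33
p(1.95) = -20.71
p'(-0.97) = 7.01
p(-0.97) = 7.71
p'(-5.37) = -0.18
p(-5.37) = -0.18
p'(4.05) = 22.42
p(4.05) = 18.88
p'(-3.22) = 1.14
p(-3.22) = 0.63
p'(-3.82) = 0.63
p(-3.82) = 0.10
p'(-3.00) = 1.36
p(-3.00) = 0.90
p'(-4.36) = 0.29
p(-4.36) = -0.14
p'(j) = (-3*j^2 + 16*j - 7)*(-2*j^4 - 14*j^3 + 12*j^2 + 144*j)/(j^3 - 8*j^2 + 7*j)^2 + (-8*j^3 - 42*j^2 + 24*j + 144)/(j^3 - 8*j^2 + 7*j) = 2*(-j^4 + 16*j^3 + 29*j^2 - 242*j + 618)/(j^4 - 16*j^3 + 78*j^2 - 112*j + 49)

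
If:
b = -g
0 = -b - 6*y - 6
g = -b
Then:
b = -6*y - 6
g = 6*y + 6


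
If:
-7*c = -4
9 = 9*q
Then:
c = 4/7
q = 1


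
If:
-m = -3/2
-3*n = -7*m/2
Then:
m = 3/2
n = 7/4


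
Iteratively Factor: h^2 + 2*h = (h)*(h + 2)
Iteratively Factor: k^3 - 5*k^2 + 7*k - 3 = (k - 3)*(k^2 - 2*k + 1) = (k - 3)*(k - 1)*(k - 1)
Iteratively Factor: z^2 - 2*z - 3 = (z + 1)*(z - 3)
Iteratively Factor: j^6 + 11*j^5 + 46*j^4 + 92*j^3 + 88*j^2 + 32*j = (j + 1)*(j^5 + 10*j^4 + 36*j^3 + 56*j^2 + 32*j) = (j + 1)*(j + 4)*(j^4 + 6*j^3 + 12*j^2 + 8*j) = (j + 1)*(j + 2)*(j + 4)*(j^3 + 4*j^2 + 4*j) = (j + 1)*(j + 2)^2*(j + 4)*(j^2 + 2*j) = (j + 1)*(j + 2)^3*(j + 4)*(j)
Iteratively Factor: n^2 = (n)*(n)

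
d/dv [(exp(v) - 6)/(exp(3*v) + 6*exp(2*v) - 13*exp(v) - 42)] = (-(exp(v) - 6)*(3*exp(2*v) + 12*exp(v) - 13) + exp(3*v) + 6*exp(2*v) - 13*exp(v) - 42)*exp(v)/(exp(3*v) + 6*exp(2*v) - 13*exp(v) - 42)^2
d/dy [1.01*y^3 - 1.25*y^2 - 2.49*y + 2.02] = 3.03*y^2 - 2.5*y - 2.49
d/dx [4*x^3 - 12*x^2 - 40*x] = 12*x^2 - 24*x - 40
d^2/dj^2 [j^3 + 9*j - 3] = 6*j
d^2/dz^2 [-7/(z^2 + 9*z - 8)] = 14*(z^2 + 9*z - (2*z + 9)^2 - 8)/(z^2 + 9*z - 8)^3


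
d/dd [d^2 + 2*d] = 2*d + 2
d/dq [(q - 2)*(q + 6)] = 2*q + 4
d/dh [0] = 0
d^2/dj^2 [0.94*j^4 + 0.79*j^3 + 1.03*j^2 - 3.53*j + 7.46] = 11.28*j^2 + 4.74*j + 2.06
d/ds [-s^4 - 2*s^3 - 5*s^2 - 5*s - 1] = -4*s^3 - 6*s^2 - 10*s - 5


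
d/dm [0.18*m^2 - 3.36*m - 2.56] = 0.36*m - 3.36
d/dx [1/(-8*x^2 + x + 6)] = (16*x - 1)/(-8*x^2 + x + 6)^2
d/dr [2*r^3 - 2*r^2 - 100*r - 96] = 6*r^2 - 4*r - 100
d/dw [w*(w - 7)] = 2*w - 7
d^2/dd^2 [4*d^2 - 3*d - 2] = 8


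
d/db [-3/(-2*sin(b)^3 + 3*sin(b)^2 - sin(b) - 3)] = 3*(-6*sin(b)^2 + 6*sin(b) - 1)*cos(b)/(2*sin(b)^3 - 3*sin(b)^2 + sin(b) + 3)^2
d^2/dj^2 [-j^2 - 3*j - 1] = -2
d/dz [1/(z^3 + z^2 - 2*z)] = (-3*z^2 - 2*z + 2)/(z^2*(z^2 + z - 2)^2)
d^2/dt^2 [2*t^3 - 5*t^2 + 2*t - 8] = 12*t - 10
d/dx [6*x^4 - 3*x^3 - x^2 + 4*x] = 24*x^3 - 9*x^2 - 2*x + 4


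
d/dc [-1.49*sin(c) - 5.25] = -1.49*cos(c)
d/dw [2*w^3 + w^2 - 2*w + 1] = 6*w^2 + 2*w - 2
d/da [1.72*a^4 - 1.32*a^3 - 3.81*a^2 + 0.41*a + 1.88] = 6.88*a^3 - 3.96*a^2 - 7.62*a + 0.41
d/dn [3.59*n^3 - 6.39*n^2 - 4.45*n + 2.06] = 10.77*n^2 - 12.78*n - 4.45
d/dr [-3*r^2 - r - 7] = -6*r - 1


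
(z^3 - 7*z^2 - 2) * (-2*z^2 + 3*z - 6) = -2*z^5 + 17*z^4 - 27*z^3 + 46*z^2 - 6*z + 12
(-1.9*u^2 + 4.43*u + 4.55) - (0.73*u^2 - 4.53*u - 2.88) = -2.63*u^2 + 8.96*u + 7.43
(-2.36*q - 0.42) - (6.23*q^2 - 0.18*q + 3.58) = -6.23*q^2 - 2.18*q - 4.0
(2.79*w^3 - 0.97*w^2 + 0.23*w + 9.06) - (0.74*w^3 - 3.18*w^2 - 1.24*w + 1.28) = 2.05*w^3 + 2.21*w^2 + 1.47*w + 7.78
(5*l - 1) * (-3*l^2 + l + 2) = -15*l^3 + 8*l^2 + 9*l - 2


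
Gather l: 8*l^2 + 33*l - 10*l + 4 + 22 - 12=8*l^2 + 23*l + 14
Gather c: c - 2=c - 2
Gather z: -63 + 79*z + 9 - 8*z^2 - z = -8*z^2 + 78*z - 54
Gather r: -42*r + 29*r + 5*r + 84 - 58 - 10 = 16 - 8*r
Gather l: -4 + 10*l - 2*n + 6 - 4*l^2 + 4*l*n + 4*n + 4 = -4*l^2 + l*(4*n + 10) + 2*n + 6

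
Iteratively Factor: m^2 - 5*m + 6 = (m - 3)*(m - 2)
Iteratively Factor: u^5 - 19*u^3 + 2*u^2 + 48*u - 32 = (u - 4)*(u^4 + 4*u^3 - 3*u^2 - 10*u + 8) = (u - 4)*(u + 2)*(u^3 + 2*u^2 - 7*u + 4) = (u - 4)*(u - 1)*(u + 2)*(u^2 + 3*u - 4) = (u - 4)*(u - 1)*(u + 2)*(u + 4)*(u - 1)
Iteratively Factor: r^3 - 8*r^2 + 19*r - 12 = (r - 3)*(r^2 - 5*r + 4) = (r - 4)*(r - 3)*(r - 1)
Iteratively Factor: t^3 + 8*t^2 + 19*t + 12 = (t + 1)*(t^2 + 7*t + 12) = (t + 1)*(t + 4)*(t + 3)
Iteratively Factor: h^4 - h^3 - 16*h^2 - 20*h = (h - 5)*(h^3 + 4*h^2 + 4*h) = (h - 5)*(h + 2)*(h^2 + 2*h) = h*(h - 5)*(h + 2)*(h + 2)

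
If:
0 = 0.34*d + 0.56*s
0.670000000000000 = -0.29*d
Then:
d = -2.31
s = 1.40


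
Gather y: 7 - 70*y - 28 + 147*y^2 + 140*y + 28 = 147*y^2 + 70*y + 7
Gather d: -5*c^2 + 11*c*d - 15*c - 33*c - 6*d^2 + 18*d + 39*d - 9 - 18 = -5*c^2 - 48*c - 6*d^2 + d*(11*c + 57) - 27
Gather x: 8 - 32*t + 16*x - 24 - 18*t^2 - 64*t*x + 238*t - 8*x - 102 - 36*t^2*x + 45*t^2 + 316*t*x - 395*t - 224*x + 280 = 27*t^2 - 189*t + x*(-36*t^2 + 252*t - 216) + 162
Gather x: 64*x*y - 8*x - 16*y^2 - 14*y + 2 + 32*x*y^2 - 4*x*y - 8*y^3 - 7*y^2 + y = x*(32*y^2 + 60*y - 8) - 8*y^3 - 23*y^2 - 13*y + 2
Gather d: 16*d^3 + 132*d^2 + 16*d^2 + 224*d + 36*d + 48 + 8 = 16*d^3 + 148*d^2 + 260*d + 56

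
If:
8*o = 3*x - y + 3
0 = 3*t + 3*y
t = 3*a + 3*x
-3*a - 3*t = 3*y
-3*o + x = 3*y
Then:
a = 0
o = 15/31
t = 27/62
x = 9/62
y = -27/62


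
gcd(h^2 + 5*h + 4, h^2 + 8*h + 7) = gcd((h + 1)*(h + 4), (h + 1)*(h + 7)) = h + 1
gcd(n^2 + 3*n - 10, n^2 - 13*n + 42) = 1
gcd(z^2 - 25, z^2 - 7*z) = 1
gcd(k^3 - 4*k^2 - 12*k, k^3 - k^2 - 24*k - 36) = k^2 - 4*k - 12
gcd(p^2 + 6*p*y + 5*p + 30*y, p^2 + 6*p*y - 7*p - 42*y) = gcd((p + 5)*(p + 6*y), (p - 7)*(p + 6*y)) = p + 6*y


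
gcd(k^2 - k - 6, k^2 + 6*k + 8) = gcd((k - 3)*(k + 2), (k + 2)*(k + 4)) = k + 2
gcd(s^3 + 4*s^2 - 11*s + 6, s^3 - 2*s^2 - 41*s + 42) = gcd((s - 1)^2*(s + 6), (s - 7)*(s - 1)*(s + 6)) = s^2 + 5*s - 6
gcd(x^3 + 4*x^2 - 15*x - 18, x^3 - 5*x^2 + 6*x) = x - 3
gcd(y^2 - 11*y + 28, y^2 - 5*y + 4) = y - 4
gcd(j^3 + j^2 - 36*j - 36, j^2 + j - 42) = j - 6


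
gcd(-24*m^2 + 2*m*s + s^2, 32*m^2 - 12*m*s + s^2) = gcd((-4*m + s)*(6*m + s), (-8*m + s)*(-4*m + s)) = -4*m + s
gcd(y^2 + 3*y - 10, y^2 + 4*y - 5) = y + 5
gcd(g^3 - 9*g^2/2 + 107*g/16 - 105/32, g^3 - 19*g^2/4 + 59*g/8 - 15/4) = g^2 - 11*g/4 + 15/8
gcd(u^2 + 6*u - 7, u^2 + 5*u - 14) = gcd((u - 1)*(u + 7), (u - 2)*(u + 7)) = u + 7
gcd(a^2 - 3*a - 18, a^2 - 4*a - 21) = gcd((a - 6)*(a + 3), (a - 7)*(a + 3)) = a + 3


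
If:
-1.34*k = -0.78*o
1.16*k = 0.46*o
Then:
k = 0.00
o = 0.00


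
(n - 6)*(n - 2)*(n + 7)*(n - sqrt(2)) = n^4 - sqrt(2)*n^3 - n^3 - 44*n^2 + sqrt(2)*n^2 + 44*sqrt(2)*n + 84*n - 84*sqrt(2)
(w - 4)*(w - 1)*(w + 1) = w^3 - 4*w^2 - w + 4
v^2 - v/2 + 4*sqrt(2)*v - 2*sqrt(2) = (v - 1/2)*(v + 4*sqrt(2))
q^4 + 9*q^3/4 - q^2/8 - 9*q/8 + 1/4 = (q - 1/2)*(q - 1/4)*(q + 1)*(q + 2)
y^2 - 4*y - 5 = (y - 5)*(y + 1)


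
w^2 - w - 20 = (w - 5)*(w + 4)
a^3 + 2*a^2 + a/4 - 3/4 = (a - 1/2)*(a + 1)*(a + 3/2)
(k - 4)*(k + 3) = k^2 - k - 12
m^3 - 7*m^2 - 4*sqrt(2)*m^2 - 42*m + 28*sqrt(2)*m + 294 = (m - 7)*(m - 7*sqrt(2))*(m + 3*sqrt(2))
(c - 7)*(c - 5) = c^2 - 12*c + 35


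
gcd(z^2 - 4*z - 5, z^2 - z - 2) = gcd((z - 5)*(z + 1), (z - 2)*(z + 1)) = z + 1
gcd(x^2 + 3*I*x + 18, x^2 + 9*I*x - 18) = x + 6*I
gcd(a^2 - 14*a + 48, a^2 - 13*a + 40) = a - 8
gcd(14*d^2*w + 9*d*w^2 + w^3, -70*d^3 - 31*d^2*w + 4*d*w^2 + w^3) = 14*d^2 + 9*d*w + w^2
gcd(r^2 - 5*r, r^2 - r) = r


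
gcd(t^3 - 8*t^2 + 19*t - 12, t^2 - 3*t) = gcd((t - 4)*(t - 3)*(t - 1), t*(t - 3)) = t - 3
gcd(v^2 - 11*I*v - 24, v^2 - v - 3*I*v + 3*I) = v - 3*I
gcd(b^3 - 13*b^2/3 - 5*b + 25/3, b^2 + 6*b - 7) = b - 1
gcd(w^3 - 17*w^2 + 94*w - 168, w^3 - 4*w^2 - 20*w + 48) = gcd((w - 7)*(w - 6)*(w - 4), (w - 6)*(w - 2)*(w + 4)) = w - 6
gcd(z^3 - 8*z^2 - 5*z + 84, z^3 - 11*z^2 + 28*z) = z^2 - 11*z + 28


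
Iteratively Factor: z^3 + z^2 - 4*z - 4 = (z + 2)*(z^2 - z - 2) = (z - 2)*(z + 2)*(z + 1)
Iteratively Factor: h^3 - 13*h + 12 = (h - 1)*(h^2 + h - 12) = (h - 3)*(h - 1)*(h + 4)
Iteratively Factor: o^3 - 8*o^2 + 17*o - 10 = (o - 1)*(o^2 - 7*o + 10) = (o - 2)*(o - 1)*(o - 5)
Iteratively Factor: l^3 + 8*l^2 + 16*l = (l + 4)*(l^2 + 4*l) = l*(l + 4)*(l + 4)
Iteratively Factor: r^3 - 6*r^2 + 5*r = (r - 1)*(r^2 - 5*r) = r*(r - 1)*(r - 5)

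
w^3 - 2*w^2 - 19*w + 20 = (w - 5)*(w - 1)*(w + 4)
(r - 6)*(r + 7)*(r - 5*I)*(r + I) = r^4 + r^3 - 4*I*r^3 - 37*r^2 - 4*I*r^2 + 5*r + 168*I*r - 210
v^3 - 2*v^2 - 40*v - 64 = (v - 8)*(v + 2)*(v + 4)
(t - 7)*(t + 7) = t^2 - 49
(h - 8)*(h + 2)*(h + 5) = h^3 - h^2 - 46*h - 80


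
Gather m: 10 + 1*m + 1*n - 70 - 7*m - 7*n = -6*m - 6*n - 60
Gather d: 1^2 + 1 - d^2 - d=-d^2 - d + 2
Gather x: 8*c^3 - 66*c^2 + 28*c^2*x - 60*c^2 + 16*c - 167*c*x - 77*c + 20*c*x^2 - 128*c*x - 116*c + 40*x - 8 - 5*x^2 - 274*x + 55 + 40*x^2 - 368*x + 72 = 8*c^3 - 126*c^2 - 177*c + x^2*(20*c + 35) + x*(28*c^2 - 295*c - 602) + 119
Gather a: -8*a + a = -7*a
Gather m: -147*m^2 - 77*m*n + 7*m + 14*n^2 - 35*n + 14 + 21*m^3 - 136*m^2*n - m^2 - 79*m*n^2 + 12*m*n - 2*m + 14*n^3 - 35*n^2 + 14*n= 21*m^3 + m^2*(-136*n - 148) + m*(-79*n^2 - 65*n + 5) + 14*n^3 - 21*n^2 - 21*n + 14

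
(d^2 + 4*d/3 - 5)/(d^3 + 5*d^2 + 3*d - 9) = (d - 5/3)/(d^2 + 2*d - 3)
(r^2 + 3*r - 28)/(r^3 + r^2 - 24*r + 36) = (r^2 + 3*r - 28)/(r^3 + r^2 - 24*r + 36)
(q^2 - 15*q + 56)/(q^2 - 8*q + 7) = (q - 8)/(q - 1)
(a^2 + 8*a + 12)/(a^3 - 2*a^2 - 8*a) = (a + 6)/(a*(a - 4))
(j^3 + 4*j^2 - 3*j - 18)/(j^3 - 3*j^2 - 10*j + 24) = (j + 3)/(j - 4)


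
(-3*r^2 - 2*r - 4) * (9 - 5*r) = 15*r^3 - 17*r^2 + 2*r - 36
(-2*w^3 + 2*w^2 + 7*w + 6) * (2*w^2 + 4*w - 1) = -4*w^5 - 4*w^4 + 24*w^3 + 38*w^2 + 17*w - 6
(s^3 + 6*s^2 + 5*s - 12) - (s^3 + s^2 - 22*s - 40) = 5*s^2 + 27*s + 28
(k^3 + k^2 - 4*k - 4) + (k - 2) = k^3 + k^2 - 3*k - 6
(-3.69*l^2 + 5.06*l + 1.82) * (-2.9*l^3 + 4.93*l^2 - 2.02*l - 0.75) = 10.701*l^5 - 32.8657*l^4 + 27.1216*l^3 + 1.5189*l^2 - 7.4714*l - 1.365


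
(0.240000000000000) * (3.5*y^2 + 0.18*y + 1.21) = 0.84*y^2 + 0.0432*y + 0.2904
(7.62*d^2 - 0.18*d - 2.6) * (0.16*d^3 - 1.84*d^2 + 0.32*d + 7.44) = 1.2192*d^5 - 14.0496*d^4 + 2.3536*d^3 + 61.4192*d^2 - 2.1712*d - 19.344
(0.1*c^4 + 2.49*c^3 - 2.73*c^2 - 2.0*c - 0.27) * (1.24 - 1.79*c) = -0.179*c^5 - 4.3331*c^4 + 7.9743*c^3 + 0.1948*c^2 - 1.9967*c - 0.3348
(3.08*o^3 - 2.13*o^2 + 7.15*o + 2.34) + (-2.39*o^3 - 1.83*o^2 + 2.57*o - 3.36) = 0.69*o^3 - 3.96*o^2 + 9.72*o - 1.02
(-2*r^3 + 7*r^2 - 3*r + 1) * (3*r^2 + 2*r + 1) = -6*r^5 + 17*r^4 + 3*r^3 + 4*r^2 - r + 1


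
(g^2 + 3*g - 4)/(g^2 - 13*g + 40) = (g^2 + 3*g - 4)/(g^2 - 13*g + 40)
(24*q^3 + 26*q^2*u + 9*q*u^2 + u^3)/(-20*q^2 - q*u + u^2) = (-6*q^2 - 5*q*u - u^2)/(5*q - u)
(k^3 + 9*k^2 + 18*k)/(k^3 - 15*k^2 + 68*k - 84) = k*(k^2 + 9*k + 18)/(k^3 - 15*k^2 + 68*k - 84)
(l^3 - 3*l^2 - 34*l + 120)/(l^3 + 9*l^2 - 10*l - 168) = (l - 5)/(l + 7)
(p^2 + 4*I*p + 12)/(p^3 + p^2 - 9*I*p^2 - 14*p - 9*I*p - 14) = (p + 6*I)/(p^2 + p*(1 - 7*I) - 7*I)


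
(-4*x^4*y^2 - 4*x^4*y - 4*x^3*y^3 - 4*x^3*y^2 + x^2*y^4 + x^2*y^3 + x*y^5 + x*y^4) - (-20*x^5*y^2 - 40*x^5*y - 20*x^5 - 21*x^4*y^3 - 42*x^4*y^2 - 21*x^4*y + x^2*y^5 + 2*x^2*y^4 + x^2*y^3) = 20*x^5*y^2 + 40*x^5*y + 20*x^5 + 21*x^4*y^3 + 38*x^4*y^2 + 17*x^4*y - 4*x^3*y^3 - 4*x^3*y^2 - x^2*y^5 - x^2*y^4 + x*y^5 + x*y^4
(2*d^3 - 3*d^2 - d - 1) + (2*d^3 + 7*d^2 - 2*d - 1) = 4*d^3 + 4*d^2 - 3*d - 2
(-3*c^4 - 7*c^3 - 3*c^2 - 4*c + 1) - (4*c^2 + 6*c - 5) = -3*c^4 - 7*c^3 - 7*c^2 - 10*c + 6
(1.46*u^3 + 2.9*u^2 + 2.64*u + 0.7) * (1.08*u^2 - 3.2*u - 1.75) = 1.5768*u^5 - 1.54*u^4 - 8.9838*u^3 - 12.767*u^2 - 6.86*u - 1.225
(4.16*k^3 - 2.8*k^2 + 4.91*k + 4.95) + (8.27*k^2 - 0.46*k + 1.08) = 4.16*k^3 + 5.47*k^2 + 4.45*k + 6.03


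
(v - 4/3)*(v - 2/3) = v^2 - 2*v + 8/9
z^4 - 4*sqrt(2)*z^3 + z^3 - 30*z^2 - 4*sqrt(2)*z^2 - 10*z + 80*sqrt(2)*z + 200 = (z - 4)*(z + 5)*(z - 5*sqrt(2))*(z + sqrt(2))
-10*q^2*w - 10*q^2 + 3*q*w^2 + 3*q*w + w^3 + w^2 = (-2*q + w)*(5*q + w)*(w + 1)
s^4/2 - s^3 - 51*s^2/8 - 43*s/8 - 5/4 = (s/2 + 1)*(s - 5)*(s + 1/2)^2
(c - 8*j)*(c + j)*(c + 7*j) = c^3 - 57*c*j^2 - 56*j^3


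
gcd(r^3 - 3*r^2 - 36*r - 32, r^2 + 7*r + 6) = r + 1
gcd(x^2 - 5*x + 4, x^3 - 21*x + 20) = x^2 - 5*x + 4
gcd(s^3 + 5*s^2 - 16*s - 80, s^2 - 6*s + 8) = s - 4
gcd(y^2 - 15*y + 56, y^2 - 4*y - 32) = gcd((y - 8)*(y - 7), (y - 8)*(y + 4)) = y - 8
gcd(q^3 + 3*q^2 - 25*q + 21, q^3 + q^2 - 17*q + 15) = q^2 - 4*q + 3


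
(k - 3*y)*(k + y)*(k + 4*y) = k^3 + 2*k^2*y - 11*k*y^2 - 12*y^3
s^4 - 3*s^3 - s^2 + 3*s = s*(s - 3)*(s - 1)*(s + 1)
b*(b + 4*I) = b^2 + 4*I*b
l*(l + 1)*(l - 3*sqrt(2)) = l^3 - 3*sqrt(2)*l^2 + l^2 - 3*sqrt(2)*l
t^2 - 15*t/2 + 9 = (t - 6)*(t - 3/2)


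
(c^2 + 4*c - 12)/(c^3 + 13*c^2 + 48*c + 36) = (c - 2)/(c^2 + 7*c + 6)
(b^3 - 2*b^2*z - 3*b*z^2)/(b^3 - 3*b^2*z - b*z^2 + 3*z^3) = b/(b - z)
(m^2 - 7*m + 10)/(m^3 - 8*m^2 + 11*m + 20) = (m - 2)/(m^2 - 3*m - 4)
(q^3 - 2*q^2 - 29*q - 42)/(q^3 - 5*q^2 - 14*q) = (q + 3)/q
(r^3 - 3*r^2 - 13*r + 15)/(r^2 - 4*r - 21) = (r^2 - 6*r + 5)/(r - 7)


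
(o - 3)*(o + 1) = o^2 - 2*o - 3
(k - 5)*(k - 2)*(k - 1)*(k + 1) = k^4 - 7*k^3 + 9*k^2 + 7*k - 10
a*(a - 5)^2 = a^3 - 10*a^2 + 25*a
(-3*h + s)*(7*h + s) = -21*h^2 + 4*h*s + s^2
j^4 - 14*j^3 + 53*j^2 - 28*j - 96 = (j - 8)*(j - 4)*(j - 3)*(j + 1)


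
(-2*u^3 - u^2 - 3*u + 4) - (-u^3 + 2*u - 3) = -u^3 - u^2 - 5*u + 7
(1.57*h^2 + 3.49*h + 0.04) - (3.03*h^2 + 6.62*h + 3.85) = -1.46*h^2 - 3.13*h - 3.81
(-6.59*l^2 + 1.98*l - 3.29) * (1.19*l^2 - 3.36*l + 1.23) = -7.8421*l^4 + 24.4986*l^3 - 18.6736*l^2 + 13.4898*l - 4.0467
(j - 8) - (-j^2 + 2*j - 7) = j^2 - j - 1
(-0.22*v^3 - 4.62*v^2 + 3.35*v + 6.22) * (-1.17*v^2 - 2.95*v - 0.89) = 0.2574*v^5 + 6.0544*v^4 + 9.9053*v^3 - 13.0481*v^2 - 21.3305*v - 5.5358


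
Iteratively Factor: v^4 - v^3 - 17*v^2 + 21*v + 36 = (v + 4)*(v^3 - 5*v^2 + 3*v + 9) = (v - 3)*(v + 4)*(v^2 - 2*v - 3) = (v - 3)^2*(v + 4)*(v + 1)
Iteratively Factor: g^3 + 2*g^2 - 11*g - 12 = (g + 1)*(g^2 + g - 12) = (g + 1)*(g + 4)*(g - 3)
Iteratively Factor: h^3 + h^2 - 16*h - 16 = (h + 4)*(h^2 - 3*h - 4) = (h + 1)*(h + 4)*(h - 4)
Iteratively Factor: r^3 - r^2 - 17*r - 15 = (r + 1)*(r^2 - 2*r - 15) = (r - 5)*(r + 1)*(r + 3)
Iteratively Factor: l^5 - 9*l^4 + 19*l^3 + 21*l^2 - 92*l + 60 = (l - 5)*(l^4 - 4*l^3 - l^2 + 16*l - 12) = (l - 5)*(l - 2)*(l^3 - 2*l^2 - 5*l + 6) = (l - 5)*(l - 2)*(l - 1)*(l^2 - l - 6) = (l - 5)*(l - 2)*(l - 1)*(l + 2)*(l - 3)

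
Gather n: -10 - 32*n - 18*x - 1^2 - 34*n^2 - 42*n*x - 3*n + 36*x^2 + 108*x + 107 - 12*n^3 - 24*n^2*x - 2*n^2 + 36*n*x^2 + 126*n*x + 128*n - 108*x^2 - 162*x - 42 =-12*n^3 + n^2*(-24*x - 36) + n*(36*x^2 + 84*x + 93) - 72*x^2 - 72*x + 54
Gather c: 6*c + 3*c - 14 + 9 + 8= 9*c + 3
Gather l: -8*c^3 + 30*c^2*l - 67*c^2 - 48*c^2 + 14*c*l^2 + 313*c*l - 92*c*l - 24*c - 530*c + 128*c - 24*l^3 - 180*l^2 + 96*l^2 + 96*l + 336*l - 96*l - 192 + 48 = -8*c^3 - 115*c^2 - 426*c - 24*l^3 + l^2*(14*c - 84) + l*(30*c^2 + 221*c + 336) - 144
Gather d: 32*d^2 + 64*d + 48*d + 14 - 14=32*d^2 + 112*d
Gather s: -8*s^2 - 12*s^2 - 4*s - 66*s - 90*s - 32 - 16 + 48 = -20*s^2 - 160*s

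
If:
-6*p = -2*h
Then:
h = 3*p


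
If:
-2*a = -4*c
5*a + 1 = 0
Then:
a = -1/5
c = -1/10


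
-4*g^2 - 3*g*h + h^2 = (-4*g + h)*(g + h)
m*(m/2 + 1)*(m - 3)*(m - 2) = m^4/2 - 3*m^3/2 - 2*m^2 + 6*m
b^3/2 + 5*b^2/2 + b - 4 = (b/2 + 1)*(b - 1)*(b + 4)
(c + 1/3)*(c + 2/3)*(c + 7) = c^3 + 8*c^2 + 65*c/9 + 14/9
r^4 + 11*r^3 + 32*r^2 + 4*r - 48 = (r - 1)*(r + 2)*(r + 4)*(r + 6)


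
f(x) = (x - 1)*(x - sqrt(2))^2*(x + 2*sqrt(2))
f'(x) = (x - 1)*(x - sqrt(2))^2 + (x - 1)*(x + 2*sqrt(2))*(2*x - 2*sqrt(2)) + (x - sqrt(2))^2*(x + 2*sqrt(2)) = 4*x^3 - 3*x^2 - 12*x + 4*sqrt(2) + 6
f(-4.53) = 332.48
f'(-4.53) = -367.38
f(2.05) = 2.07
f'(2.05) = 8.91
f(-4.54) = 336.17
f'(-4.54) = -370.00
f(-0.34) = -10.26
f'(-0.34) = 15.23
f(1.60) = 0.09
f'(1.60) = 1.16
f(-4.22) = 230.59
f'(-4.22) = -291.73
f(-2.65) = -10.76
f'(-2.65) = -52.05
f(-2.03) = -28.70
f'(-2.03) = -9.81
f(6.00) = 928.28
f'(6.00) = 695.66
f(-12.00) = 21454.46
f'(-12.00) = -7188.34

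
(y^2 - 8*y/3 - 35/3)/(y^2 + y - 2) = (y^2 - 8*y/3 - 35/3)/(y^2 + y - 2)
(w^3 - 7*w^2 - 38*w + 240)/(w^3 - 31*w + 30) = (w - 8)/(w - 1)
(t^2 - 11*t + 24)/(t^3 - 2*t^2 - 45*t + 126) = (t - 8)/(t^2 + t - 42)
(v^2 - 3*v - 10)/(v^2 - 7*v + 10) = (v + 2)/(v - 2)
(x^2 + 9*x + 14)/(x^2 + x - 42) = (x + 2)/(x - 6)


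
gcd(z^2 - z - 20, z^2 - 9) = 1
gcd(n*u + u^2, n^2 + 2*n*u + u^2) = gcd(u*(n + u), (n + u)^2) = n + u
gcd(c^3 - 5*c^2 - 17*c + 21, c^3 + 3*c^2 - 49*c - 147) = c^2 - 4*c - 21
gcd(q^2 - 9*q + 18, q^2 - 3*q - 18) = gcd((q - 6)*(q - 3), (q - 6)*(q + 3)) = q - 6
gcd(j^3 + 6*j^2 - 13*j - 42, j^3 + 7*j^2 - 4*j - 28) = j^2 + 9*j + 14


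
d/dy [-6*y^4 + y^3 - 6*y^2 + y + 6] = -24*y^3 + 3*y^2 - 12*y + 1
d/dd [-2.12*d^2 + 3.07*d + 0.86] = 3.07 - 4.24*d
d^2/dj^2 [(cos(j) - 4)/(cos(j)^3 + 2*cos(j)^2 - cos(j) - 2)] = (14*sin(j)^4*cos(j) + 50*sin(j)^4 - 150*sin(j)^2*cos(j) - 107*sin(j)^2 - 18*cos(j)^5 - 5*cos(j)*cos(3*j) + 94*cos(j) - 10*cos(3*j) + 101)/((cos(j) + 2)^3*sin(j)^4)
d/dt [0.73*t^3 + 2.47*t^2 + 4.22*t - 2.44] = 2.19*t^2 + 4.94*t + 4.22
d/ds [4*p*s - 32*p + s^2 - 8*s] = 4*p + 2*s - 8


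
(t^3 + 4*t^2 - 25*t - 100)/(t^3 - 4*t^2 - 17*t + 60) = (t + 5)/(t - 3)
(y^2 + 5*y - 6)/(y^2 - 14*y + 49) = (y^2 + 5*y - 6)/(y^2 - 14*y + 49)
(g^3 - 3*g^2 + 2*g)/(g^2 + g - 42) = g*(g^2 - 3*g + 2)/(g^2 + g - 42)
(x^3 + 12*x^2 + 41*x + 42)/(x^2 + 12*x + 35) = (x^2 + 5*x + 6)/(x + 5)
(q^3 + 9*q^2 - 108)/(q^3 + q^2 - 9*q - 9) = (q^2 + 12*q + 36)/(q^2 + 4*q + 3)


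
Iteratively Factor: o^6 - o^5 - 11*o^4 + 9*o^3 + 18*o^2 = (o)*(o^5 - o^4 - 11*o^3 + 9*o^2 + 18*o) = o*(o - 2)*(o^4 + o^3 - 9*o^2 - 9*o) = o*(o - 2)*(o + 1)*(o^3 - 9*o) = o*(o - 3)*(o - 2)*(o + 1)*(o^2 + 3*o) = o*(o - 3)*(o - 2)*(o + 1)*(o + 3)*(o)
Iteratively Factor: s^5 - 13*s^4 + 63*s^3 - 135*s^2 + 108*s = (s - 3)*(s^4 - 10*s^3 + 33*s^2 - 36*s) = (s - 4)*(s - 3)*(s^3 - 6*s^2 + 9*s) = (s - 4)*(s - 3)^2*(s^2 - 3*s) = s*(s - 4)*(s - 3)^2*(s - 3)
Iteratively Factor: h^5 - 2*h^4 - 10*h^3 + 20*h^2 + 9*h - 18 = (h + 3)*(h^4 - 5*h^3 + 5*h^2 + 5*h - 6) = (h + 1)*(h + 3)*(h^3 - 6*h^2 + 11*h - 6) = (h - 1)*(h + 1)*(h + 3)*(h^2 - 5*h + 6) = (h - 2)*(h - 1)*(h + 1)*(h + 3)*(h - 3)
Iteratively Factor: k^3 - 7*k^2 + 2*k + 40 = (k + 2)*(k^2 - 9*k + 20) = (k - 5)*(k + 2)*(k - 4)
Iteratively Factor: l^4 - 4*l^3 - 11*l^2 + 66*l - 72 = (l - 2)*(l^3 - 2*l^2 - 15*l + 36) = (l - 2)*(l + 4)*(l^2 - 6*l + 9) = (l - 3)*(l - 2)*(l + 4)*(l - 3)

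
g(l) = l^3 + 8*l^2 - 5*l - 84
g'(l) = 3*l^2 + 16*l - 5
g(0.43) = -84.59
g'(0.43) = 2.43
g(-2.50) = -37.12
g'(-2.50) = -26.25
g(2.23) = -44.28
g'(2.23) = 45.60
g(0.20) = -84.67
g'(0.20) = -1.68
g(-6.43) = 13.06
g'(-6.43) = 16.15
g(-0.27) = -82.09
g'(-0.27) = -9.10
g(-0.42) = -80.56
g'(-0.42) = -11.19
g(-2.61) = -34.23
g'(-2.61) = -26.32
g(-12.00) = -600.00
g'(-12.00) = 235.00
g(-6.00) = 18.00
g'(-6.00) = 7.00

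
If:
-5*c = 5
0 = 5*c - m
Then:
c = -1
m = -5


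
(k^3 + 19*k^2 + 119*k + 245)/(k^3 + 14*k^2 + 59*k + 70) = (k + 7)/(k + 2)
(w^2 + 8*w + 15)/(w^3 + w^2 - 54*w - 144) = (w + 5)/(w^2 - 2*w - 48)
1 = 1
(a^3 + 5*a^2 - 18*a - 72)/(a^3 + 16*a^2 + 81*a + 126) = (a - 4)/(a + 7)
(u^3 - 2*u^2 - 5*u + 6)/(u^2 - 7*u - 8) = (-u^3 + 2*u^2 + 5*u - 6)/(-u^2 + 7*u + 8)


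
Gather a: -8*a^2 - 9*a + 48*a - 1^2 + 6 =-8*a^2 + 39*a + 5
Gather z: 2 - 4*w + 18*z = -4*w + 18*z + 2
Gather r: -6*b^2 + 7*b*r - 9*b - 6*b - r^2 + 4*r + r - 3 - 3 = -6*b^2 - 15*b - r^2 + r*(7*b + 5) - 6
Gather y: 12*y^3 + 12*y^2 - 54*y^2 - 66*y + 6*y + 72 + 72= 12*y^3 - 42*y^2 - 60*y + 144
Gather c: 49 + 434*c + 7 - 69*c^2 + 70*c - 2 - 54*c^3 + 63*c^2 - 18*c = -54*c^3 - 6*c^2 + 486*c + 54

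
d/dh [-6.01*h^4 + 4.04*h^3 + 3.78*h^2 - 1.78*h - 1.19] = -24.04*h^3 + 12.12*h^2 + 7.56*h - 1.78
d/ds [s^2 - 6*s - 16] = 2*s - 6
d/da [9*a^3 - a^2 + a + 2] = 27*a^2 - 2*a + 1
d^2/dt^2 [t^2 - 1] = 2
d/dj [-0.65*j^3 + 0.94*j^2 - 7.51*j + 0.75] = -1.95*j^2 + 1.88*j - 7.51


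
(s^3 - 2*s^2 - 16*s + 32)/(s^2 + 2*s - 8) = s - 4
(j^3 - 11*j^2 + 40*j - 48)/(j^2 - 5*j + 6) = (j^2 - 8*j + 16)/(j - 2)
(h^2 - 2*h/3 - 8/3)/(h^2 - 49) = (3*h^2 - 2*h - 8)/(3*(h^2 - 49))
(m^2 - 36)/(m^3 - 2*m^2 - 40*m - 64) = (36 - m^2)/(-m^3 + 2*m^2 + 40*m + 64)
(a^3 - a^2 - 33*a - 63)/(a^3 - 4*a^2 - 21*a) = (a + 3)/a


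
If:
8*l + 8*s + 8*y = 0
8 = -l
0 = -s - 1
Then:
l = -8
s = -1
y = 9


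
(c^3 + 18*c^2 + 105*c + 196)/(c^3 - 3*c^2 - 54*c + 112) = (c^2 + 11*c + 28)/(c^2 - 10*c + 16)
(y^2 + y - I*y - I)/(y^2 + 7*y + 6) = (y - I)/(y + 6)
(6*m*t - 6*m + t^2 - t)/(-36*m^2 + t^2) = (t - 1)/(-6*m + t)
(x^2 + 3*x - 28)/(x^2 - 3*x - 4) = (x + 7)/(x + 1)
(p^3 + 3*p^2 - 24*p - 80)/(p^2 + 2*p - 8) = (p^2 - p - 20)/(p - 2)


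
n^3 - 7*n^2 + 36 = (n - 6)*(n - 3)*(n + 2)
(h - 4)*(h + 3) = h^2 - h - 12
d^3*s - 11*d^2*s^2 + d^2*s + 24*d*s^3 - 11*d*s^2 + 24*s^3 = (d - 8*s)*(d - 3*s)*(d*s + s)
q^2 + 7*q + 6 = (q + 1)*(q + 6)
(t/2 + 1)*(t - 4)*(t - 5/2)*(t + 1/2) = t^4/2 - 2*t^3 - 21*t^2/8 + 37*t/4 + 5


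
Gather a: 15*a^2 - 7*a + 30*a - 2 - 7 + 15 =15*a^2 + 23*a + 6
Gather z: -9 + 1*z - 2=z - 11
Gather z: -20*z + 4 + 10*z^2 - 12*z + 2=10*z^2 - 32*z + 6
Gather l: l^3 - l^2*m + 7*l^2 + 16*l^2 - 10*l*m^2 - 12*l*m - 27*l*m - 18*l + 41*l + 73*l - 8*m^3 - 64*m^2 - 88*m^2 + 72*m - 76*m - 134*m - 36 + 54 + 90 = l^3 + l^2*(23 - m) + l*(-10*m^2 - 39*m + 96) - 8*m^3 - 152*m^2 - 138*m + 108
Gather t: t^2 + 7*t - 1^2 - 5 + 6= t^2 + 7*t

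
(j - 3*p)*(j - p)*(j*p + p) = j^3*p - 4*j^2*p^2 + j^2*p + 3*j*p^3 - 4*j*p^2 + 3*p^3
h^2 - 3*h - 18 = (h - 6)*(h + 3)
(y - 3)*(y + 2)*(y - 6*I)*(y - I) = y^4 - y^3 - 7*I*y^3 - 12*y^2 + 7*I*y^2 + 6*y + 42*I*y + 36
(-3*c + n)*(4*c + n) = -12*c^2 + c*n + n^2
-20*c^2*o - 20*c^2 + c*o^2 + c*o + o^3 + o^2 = (-4*c + o)*(5*c + o)*(o + 1)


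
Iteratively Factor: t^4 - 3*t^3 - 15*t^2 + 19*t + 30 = (t + 1)*(t^3 - 4*t^2 - 11*t + 30) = (t - 2)*(t + 1)*(t^2 - 2*t - 15) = (t - 2)*(t + 1)*(t + 3)*(t - 5)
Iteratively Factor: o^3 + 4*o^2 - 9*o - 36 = (o + 4)*(o^2 - 9) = (o + 3)*(o + 4)*(o - 3)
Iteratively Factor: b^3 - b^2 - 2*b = (b + 1)*(b^2 - 2*b) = (b - 2)*(b + 1)*(b)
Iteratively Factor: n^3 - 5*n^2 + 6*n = (n)*(n^2 - 5*n + 6) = n*(n - 2)*(n - 3)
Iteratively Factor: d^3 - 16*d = (d + 4)*(d^2 - 4*d) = (d - 4)*(d + 4)*(d)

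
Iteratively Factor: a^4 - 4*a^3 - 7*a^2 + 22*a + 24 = (a - 3)*(a^3 - a^2 - 10*a - 8) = (a - 3)*(a + 2)*(a^2 - 3*a - 4) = (a - 3)*(a + 1)*(a + 2)*(a - 4)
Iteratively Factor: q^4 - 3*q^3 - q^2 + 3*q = (q)*(q^3 - 3*q^2 - q + 3) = q*(q - 1)*(q^2 - 2*q - 3) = q*(q - 3)*(q - 1)*(q + 1)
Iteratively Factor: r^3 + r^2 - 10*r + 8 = (r - 1)*(r^2 + 2*r - 8) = (r - 1)*(r + 4)*(r - 2)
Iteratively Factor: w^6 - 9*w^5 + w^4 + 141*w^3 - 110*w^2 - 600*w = (w - 5)*(w^5 - 4*w^4 - 19*w^3 + 46*w^2 + 120*w) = (w - 5)^2*(w^4 + w^3 - 14*w^2 - 24*w) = (w - 5)^2*(w + 3)*(w^3 - 2*w^2 - 8*w) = (w - 5)^2*(w + 2)*(w + 3)*(w^2 - 4*w) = (w - 5)^2*(w - 4)*(w + 2)*(w + 3)*(w)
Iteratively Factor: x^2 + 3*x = (x)*(x + 3)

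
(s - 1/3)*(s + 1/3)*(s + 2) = s^3 + 2*s^2 - s/9 - 2/9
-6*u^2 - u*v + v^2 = (-3*u + v)*(2*u + v)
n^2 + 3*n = n*(n + 3)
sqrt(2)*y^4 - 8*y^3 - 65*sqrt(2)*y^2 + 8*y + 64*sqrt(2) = (y - 1)*(y - 8*sqrt(2))*(y + 4*sqrt(2))*(sqrt(2)*y + sqrt(2))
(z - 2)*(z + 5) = z^2 + 3*z - 10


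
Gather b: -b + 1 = 1 - b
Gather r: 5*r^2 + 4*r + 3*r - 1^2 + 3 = 5*r^2 + 7*r + 2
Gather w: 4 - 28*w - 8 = -28*w - 4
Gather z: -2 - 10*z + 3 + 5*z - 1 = -5*z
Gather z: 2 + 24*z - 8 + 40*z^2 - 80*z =40*z^2 - 56*z - 6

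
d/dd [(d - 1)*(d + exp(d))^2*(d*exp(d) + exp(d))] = (d + exp(d))*(2*(d - 1)*(d + 1)*(exp(d) + 1) + (d - 1)*(d + 2)*(d + exp(d)) + (d + 1)*(d + exp(d)))*exp(d)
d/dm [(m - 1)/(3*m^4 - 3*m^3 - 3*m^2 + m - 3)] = (3*m^4 - 3*m^3 - 3*m^2 + m - (m - 1)*(12*m^3 - 9*m^2 - 6*m + 1) - 3)/(-3*m^4 + 3*m^3 + 3*m^2 - m + 3)^2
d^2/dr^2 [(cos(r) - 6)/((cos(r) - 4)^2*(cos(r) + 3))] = (37*(1 - cos(r)^2)^2 - 4*cos(r)^5 - 21*cos(r)^3 + 380*cos(r)^2 + 18*cos(r) - 217)/((cos(r) - 4)^4*(cos(r) + 3)^3)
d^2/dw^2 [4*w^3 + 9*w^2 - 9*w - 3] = 24*w + 18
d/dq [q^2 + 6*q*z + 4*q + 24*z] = 2*q + 6*z + 4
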